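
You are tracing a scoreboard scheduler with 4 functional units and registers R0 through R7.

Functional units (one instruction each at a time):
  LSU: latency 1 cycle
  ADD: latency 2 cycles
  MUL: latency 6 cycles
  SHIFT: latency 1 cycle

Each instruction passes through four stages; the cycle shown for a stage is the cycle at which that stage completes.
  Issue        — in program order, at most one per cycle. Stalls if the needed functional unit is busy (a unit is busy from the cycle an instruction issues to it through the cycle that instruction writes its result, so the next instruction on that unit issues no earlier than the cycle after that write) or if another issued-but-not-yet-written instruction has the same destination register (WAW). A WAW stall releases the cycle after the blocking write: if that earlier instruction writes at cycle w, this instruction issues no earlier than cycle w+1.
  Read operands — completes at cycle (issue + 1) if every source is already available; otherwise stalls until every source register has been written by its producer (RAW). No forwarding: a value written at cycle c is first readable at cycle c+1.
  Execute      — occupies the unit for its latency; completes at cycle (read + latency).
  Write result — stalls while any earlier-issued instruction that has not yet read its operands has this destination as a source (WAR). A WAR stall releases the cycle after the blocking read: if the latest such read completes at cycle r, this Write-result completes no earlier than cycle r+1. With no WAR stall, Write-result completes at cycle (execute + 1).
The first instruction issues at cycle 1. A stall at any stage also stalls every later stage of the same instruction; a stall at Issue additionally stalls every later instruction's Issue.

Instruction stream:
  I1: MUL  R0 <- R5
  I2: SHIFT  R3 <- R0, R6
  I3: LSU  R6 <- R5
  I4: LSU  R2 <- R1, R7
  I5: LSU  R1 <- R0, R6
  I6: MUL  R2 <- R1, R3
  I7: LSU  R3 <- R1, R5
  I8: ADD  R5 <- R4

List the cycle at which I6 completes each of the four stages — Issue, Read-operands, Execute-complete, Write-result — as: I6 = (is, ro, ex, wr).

I1: IS=1 RO=2 EX=8 WR=9
I2: IS=2 RO=10 EX=11 WR=12  [RAW R0: wait I1 write@9]
I3: IS=3 RO=4 EX=5 WR=11  [WAR R6: wait I2 read@10]
I4: IS=12 RO=13 EX=14 WR=15  [struct: LSU busy until I3 writes@11]
I5: IS=16 RO=17 EX=18 WR=19  [struct: LSU busy until I4 writes@15]
I6: IS=17 RO=20 EX=26 WR=27  [RAW R1: wait I5 write@19]
I7: IS=20 RO=21 EX=22 WR=23  [struct: LSU busy until I5 writes@19]
I8: IS=21 RO=22 EX=24 WR=25

I6 = (17, 20, 26, 27)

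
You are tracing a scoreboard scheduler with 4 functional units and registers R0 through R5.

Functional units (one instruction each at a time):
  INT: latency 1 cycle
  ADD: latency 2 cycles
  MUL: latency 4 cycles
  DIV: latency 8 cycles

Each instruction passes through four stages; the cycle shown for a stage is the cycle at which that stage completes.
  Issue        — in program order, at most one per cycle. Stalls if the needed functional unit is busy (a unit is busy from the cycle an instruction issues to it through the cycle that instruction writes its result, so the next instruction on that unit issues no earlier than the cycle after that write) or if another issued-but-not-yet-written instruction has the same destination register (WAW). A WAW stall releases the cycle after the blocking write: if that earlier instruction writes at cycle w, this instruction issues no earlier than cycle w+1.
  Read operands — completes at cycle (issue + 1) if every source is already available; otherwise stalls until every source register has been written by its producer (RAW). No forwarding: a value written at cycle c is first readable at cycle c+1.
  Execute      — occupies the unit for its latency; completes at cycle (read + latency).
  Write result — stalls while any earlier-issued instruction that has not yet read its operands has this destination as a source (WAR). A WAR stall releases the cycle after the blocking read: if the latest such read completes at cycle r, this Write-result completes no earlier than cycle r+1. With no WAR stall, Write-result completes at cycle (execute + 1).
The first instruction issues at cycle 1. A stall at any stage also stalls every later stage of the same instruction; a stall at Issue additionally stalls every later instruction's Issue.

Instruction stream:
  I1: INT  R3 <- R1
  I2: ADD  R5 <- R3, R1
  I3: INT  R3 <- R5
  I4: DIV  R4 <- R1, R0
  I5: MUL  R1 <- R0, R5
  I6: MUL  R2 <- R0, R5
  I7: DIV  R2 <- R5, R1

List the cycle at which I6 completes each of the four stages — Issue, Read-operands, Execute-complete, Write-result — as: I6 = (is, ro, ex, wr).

I6 = (15, 16, 20, 21)

t=1  issue I1 (INT)
t=2  I1 read-ops; issue I2 (ADD)
t=3  I1 finished on INT
t=4  I1→R3
t=5  I2 read-ops; issue I3 (INT)
t=6  issue I4 (DIV)
t=7  I2 finished on ADD; I4 read-ops; issue I5 (MUL)
t=8  I2→R5
t=9  I3 read-ops; I5 read-ops
t=10  I3 finished on INT
t=11  I3→R3
t=13  I5 finished on MUL
t=14  I5→R1
t=15  I4 finished on DIV; issue I6 (MUL)
t=16  I4→R4; I6 read-ops
t=20  I6 finished on MUL
t=21  I6→R2
t=22  issue I7 (DIV)
t=23  I7 read-ops
t=31  I7 finished on DIV
t=32  I7→R2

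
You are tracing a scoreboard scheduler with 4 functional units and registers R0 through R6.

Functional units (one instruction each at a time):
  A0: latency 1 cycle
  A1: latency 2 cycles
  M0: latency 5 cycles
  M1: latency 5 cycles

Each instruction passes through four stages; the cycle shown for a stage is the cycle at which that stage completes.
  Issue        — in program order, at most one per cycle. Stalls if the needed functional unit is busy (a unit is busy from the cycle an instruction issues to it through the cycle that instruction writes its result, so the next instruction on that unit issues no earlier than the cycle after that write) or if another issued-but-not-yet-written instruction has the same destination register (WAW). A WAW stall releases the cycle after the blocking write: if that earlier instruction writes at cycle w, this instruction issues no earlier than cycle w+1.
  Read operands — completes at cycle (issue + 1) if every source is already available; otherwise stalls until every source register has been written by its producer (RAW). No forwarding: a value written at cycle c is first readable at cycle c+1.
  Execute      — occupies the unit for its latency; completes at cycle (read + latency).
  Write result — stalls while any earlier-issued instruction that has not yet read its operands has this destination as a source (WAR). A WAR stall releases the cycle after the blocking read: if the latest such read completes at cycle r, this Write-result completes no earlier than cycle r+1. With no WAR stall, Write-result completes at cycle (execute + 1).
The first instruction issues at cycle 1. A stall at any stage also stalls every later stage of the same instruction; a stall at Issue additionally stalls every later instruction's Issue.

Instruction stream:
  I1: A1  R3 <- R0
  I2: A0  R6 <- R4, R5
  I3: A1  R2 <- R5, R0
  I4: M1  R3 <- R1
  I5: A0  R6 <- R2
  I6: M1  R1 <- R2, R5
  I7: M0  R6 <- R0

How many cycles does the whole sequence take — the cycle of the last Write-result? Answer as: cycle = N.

cycle = 23

c1: I1→A1
c2: I1 RO · I2→A0
c3: I2 RO
c4: I1 EX · I2 EX
c5: I1 WR R3 · I2 WR R6
c6: I3→A1
c7: I3 RO · I4→M1
c8: I4 RO · I5→A0
c9: I3 EX
c10: I3 WR R2
c11: I5 RO
c12: I5 EX
c13: I4 EX · I5 WR R6
c14: I4 WR R3
c15: I6→M1
c16: I6 RO · I7→M0
c17: I7 RO
c21: I6 EX
c22: I6 WR R1 · I7 EX
c23: I7 WR R6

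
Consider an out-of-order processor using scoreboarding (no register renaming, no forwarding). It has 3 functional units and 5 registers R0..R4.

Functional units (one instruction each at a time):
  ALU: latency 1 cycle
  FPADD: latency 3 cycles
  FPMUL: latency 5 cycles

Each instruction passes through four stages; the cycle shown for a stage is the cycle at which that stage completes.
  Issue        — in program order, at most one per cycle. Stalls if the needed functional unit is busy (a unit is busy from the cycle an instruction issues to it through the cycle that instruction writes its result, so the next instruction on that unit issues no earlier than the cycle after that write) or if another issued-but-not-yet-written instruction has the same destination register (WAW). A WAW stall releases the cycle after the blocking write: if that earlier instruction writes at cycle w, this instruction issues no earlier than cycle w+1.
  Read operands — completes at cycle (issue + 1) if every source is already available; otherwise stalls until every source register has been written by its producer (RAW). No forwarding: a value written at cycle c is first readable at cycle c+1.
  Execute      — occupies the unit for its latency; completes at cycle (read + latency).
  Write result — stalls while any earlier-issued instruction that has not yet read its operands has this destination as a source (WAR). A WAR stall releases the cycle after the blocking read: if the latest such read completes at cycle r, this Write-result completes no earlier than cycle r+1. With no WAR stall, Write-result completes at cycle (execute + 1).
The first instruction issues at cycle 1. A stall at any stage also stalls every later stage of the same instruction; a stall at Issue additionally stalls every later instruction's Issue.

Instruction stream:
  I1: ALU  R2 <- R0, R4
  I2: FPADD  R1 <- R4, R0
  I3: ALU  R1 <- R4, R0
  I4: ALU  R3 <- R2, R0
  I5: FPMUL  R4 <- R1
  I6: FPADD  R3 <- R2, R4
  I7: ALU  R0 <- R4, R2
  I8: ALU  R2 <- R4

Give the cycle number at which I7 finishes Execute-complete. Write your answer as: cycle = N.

[I1] 1/2/3/4
[I2] 2/3/6/7
[I3] 8/9/10/11  (WAW R1: wait I2 write@7)
[I4] 12/13/14/15  (struct: ALU busy until I3 writes@11)
[I5] 13/14/19/20
[I6] 16/21/24/25  (WAW R3: wait I4 write@15; RAW R4: wait I5 write@20)
[I7] 17/21/22/23  (RAW R4: wait I5 write@20)
[I8] 24/25/26/27  (struct: ALU busy until I7 writes@23)

cycle = 22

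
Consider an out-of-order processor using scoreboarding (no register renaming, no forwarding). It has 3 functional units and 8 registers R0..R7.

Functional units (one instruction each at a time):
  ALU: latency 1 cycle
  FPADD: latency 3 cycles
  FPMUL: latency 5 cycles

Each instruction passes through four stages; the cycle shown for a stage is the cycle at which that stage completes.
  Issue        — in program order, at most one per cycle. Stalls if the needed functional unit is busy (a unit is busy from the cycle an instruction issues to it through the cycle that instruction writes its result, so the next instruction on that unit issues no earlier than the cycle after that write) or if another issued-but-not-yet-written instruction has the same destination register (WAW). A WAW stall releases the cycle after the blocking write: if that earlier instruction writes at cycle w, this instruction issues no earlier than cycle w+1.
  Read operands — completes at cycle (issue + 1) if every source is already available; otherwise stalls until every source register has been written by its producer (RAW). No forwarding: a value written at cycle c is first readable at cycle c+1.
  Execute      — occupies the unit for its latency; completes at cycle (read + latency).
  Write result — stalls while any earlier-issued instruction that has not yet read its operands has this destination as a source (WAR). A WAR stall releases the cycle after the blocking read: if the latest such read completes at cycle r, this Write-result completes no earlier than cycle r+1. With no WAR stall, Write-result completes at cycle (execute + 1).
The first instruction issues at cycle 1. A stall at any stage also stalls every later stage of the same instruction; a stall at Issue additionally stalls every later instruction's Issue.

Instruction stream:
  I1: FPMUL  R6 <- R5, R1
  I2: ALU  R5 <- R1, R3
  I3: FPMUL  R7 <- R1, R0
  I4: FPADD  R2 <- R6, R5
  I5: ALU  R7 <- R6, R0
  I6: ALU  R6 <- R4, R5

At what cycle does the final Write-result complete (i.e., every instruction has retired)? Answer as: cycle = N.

I1: IS=1 RO=2 EX=7 WR=8
I2: IS=2 RO=3 EX=4 WR=5
I3: IS=9 RO=10 EX=15 WR=16  [struct: FPMUL busy until I1 writes@8]
I4: IS=10 RO=11 EX=14 WR=15
I5: IS=17 RO=18 EX=19 WR=20  [WAW R7: wait I3 write@16]
I6: IS=21 RO=22 EX=23 WR=24  [struct: ALU busy until I5 writes@20]

cycle = 24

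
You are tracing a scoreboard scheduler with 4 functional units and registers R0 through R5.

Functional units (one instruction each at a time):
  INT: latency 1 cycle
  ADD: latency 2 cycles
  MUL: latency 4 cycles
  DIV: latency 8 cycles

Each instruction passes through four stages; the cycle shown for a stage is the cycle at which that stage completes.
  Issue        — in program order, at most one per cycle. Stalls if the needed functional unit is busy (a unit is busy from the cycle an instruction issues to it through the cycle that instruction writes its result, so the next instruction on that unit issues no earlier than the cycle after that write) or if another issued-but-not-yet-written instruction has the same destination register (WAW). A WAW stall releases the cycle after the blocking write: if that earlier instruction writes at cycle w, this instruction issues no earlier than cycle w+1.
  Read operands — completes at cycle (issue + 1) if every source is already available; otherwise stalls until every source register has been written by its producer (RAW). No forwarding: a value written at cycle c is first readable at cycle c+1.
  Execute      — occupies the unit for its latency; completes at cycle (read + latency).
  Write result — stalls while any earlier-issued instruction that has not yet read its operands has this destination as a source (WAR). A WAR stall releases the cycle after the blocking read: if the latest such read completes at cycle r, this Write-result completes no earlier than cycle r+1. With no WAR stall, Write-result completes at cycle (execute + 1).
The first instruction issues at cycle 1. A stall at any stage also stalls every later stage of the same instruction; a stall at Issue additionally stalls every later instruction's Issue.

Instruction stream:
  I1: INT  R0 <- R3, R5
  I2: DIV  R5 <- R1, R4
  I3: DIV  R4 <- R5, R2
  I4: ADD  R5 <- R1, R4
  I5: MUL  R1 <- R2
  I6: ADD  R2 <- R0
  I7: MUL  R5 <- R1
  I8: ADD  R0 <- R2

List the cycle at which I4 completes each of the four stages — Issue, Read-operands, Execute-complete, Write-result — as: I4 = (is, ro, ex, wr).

I1 -> (1, 2, 3, 4)
I2 -> (2, 3, 11, 12)
I3 -> (13, 14, 22, 23)  // struct: DIV busy until I2 writes@12
I4 -> (14, 24, 26, 27)  // RAW R4: wait I3 write@23
I5 -> (15, 16, 20, 25)  // WAR R1: wait I4 read@24
I6 -> (28, 29, 31, 32)  // struct: ADD busy until I4 writes@27
I7 -> (29, 30, 34, 35)
I8 -> (33, 34, 36, 37)  // struct: ADD busy until I6 writes@32

I4 = (14, 24, 26, 27)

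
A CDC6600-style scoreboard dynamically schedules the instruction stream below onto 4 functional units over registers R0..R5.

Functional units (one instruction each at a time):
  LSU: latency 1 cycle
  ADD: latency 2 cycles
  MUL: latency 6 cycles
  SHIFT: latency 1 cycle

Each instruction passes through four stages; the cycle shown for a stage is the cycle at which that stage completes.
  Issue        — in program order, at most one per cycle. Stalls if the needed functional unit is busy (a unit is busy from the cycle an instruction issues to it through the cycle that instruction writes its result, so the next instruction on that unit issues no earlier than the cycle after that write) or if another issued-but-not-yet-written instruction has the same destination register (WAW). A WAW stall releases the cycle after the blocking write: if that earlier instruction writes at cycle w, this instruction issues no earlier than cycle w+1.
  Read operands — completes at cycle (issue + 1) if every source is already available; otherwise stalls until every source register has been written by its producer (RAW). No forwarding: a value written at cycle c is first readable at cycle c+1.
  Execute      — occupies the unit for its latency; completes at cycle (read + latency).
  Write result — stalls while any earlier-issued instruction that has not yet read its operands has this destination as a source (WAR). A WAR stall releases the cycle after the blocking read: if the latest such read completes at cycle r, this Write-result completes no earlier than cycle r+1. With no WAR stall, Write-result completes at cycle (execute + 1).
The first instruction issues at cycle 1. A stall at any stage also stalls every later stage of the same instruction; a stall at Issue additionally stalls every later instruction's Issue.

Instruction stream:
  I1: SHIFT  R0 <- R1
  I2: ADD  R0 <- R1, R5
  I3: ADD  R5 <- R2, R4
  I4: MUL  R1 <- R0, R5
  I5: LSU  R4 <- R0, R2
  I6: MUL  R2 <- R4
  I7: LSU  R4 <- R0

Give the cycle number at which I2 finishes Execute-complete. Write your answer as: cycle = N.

cycle = 8

  I1 | 1 | 2 | 3 | 4
  I2 | 5 | 6 | 8 | 9   WAW R0: wait I1 write@4
  I3 | 10 | 11 | 13 | 14   struct: ADD busy until I2 writes@9
  I4 | 11 | 15 | 21 | 22   RAW R5: wait I3 write@14
  I5 | 12 | 13 | 14 | 15
  I6 | 23 | 24 | 30 | 31   struct: MUL busy until I4 writes@22
  I7 | 24 | 25 | 26 | 27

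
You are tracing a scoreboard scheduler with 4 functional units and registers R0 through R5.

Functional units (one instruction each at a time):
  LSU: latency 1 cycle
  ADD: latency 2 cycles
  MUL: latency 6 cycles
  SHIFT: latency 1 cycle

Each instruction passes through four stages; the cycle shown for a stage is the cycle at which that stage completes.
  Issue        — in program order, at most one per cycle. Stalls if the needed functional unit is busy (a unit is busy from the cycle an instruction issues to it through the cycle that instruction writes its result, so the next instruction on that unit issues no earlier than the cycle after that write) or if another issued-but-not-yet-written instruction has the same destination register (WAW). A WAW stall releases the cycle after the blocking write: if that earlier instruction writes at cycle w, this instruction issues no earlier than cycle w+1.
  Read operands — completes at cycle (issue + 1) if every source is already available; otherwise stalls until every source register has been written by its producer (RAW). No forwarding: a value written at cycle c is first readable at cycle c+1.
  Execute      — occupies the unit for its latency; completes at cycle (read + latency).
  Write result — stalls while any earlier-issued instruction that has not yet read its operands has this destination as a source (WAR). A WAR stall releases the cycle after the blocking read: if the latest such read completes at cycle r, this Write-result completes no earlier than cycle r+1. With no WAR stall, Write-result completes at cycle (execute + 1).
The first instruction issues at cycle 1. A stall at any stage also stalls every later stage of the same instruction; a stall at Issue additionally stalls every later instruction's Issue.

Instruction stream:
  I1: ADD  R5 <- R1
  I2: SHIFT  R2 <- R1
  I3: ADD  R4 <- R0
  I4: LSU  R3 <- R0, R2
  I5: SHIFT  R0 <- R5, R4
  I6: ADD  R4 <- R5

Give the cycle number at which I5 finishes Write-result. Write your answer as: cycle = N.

I1  is:1  ro:2  ex:4  wr:5
I2  is:2  ro:3  ex:4  wr:5
I3  is:6  ro:7  ex:9  wr:10  — struct: ADD busy until I1 writes@5
I4  is:7  ro:8  ex:9  wr:10
I5  is:8  ro:11  ex:12  wr:13  — RAW R4: wait I3 write@10
I6  is:11  ro:12  ex:14  wr:15  — struct: ADD busy until I3 writes@10

cycle = 13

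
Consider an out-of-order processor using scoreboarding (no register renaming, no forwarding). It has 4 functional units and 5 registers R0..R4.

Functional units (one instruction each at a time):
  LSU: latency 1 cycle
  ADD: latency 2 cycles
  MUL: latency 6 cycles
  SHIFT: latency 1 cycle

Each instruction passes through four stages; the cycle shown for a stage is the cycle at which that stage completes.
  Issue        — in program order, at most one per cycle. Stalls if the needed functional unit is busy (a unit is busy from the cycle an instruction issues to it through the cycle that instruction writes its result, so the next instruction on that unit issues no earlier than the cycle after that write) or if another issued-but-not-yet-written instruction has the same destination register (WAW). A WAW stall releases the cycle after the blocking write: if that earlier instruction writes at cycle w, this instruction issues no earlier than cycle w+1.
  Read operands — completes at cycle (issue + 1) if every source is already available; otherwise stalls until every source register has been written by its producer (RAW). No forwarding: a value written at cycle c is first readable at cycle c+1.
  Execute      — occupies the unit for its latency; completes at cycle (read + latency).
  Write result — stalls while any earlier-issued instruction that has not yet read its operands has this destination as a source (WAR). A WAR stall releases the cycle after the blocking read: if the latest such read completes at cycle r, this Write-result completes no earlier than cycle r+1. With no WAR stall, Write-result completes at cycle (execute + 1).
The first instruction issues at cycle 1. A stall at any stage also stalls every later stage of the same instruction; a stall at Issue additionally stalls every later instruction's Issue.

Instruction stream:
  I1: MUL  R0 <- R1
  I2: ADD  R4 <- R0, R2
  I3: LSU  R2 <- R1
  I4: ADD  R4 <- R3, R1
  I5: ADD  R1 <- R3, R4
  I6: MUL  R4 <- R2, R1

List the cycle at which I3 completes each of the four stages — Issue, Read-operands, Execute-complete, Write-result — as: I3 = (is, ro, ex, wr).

I3 = (3, 4, 5, 11)

t=1  I1 dispatched to MUL
t=2  I1 operands ready, I2 dispatched to ADD
t=3  I3 dispatched to LSU
t=4  I3 operands ready
t=5  I3 complete
t=8  I1 complete
t=9  R0←I1
t=10  I2 operands ready
t=11  R2←I3
t=12  I2 complete
t=13  R4←I2
t=14  I4 dispatched to ADD
t=15  I4 operands ready
t=17  I4 complete
t=18  R4←I4
t=19  I5 dispatched to ADD
t=20  I5 operands ready, I6 dispatched to MUL
t=22  I5 complete
t=23  R1←I5
t=24  I6 operands ready
t=30  I6 complete
t=31  R4←I6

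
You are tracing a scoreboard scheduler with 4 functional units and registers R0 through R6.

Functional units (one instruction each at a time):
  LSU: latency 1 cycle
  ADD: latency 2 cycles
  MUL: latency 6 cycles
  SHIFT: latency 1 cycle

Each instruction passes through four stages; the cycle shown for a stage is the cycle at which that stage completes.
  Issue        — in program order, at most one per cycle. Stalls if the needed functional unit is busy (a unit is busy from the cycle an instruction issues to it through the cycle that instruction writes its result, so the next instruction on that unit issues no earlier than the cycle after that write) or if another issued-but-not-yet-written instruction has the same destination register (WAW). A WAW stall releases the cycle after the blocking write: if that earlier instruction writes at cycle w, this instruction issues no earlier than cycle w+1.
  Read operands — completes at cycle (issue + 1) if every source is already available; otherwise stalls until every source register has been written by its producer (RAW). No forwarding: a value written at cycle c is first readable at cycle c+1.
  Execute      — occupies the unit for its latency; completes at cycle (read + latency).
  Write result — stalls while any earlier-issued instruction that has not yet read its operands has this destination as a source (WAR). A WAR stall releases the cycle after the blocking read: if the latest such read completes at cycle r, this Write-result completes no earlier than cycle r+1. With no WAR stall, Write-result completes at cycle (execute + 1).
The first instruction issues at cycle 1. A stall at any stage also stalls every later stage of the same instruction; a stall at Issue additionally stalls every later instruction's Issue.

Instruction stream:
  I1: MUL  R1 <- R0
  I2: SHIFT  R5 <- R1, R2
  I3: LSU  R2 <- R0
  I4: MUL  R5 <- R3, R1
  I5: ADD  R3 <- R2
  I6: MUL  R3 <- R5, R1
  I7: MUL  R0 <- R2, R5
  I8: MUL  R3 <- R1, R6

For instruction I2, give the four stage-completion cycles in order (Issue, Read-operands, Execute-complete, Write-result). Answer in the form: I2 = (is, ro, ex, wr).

I2 = (2, 10, 11, 12)

t=1  I1 issues→MUL
t=2  I1 reads | I2 issues→SHIFT
t=3  I3 issues→LSU
t=4  I3 reads
t=5  I3 exec-done
t=8  I1 exec-done
t=9  I1 writes R1
t=10  I2 reads
t=11  I2 exec-done | I3 writes R2
t=12  I2 writes R5
t=13  I4 issues→MUL
t=14  I4 reads | I5 issues→ADD
t=15  I5 reads
t=17  I5 exec-done
t=18  I5 writes R3
t=20  I4 exec-done
t=21  I4 writes R5
t=22  I6 issues→MUL
t=23  I6 reads
t=29  I6 exec-done
t=30  I6 writes R3
t=31  I7 issues→MUL
t=32  I7 reads
t=38  I7 exec-done
t=39  I7 writes R0
t=40  I8 issues→MUL
t=41  I8 reads
t=47  I8 exec-done
t=48  I8 writes R3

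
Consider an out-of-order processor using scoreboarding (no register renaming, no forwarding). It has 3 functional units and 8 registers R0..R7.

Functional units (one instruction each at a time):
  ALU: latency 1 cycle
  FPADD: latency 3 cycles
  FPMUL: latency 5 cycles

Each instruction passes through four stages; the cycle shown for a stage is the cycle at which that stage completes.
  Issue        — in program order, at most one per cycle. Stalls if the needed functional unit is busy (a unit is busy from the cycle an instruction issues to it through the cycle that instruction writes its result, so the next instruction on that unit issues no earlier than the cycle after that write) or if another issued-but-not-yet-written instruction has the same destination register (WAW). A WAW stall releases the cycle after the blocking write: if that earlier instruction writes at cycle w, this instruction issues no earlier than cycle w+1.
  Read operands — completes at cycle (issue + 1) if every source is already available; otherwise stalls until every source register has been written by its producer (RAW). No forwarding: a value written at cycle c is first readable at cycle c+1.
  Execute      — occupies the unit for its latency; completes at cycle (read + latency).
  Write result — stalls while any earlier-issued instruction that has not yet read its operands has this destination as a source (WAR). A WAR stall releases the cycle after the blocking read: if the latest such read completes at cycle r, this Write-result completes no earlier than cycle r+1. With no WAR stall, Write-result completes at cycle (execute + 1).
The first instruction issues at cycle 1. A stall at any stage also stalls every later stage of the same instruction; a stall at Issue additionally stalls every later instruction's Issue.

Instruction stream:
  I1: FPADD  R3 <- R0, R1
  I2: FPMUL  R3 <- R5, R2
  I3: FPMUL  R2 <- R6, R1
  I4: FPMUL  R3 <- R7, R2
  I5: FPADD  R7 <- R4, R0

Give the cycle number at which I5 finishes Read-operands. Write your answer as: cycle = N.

t=1  I1→FPADD
t=2  I1 RO
t=5  I1 EX
t=6  I1 WR R3
t=7  I2→FPMUL
t=8  I2 RO
t=13  I2 EX
t=14  I2 WR R3
t=15  I3→FPMUL
t=16  I3 RO
t=21  I3 EX
t=22  I3 WR R2
t=23  I4→FPMUL
t=24  I4 RO, I5→FPADD
t=25  I5 RO
t=28  I5 EX
t=29  I4 EX, I5 WR R7
t=30  I4 WR R3

cycle = 25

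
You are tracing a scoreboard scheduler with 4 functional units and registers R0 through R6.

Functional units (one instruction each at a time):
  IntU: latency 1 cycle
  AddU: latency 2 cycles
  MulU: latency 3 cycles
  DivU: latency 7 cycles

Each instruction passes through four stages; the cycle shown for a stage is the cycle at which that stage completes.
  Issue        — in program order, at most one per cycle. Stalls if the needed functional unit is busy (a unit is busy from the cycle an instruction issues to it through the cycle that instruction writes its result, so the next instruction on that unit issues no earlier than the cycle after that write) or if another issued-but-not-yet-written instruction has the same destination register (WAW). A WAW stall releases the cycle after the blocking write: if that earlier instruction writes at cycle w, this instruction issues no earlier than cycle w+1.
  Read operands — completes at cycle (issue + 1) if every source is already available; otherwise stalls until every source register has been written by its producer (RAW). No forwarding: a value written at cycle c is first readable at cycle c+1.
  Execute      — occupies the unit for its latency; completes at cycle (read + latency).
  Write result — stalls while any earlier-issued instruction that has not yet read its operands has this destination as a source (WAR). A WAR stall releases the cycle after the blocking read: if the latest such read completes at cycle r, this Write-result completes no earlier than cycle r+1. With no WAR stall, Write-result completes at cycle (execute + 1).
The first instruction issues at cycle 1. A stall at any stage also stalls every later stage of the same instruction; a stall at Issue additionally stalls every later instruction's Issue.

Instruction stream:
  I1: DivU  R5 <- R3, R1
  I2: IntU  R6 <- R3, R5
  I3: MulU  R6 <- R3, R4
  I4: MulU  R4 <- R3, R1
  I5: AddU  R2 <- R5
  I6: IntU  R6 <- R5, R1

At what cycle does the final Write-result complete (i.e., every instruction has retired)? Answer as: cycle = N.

cycle = 25

t=1  I1→DivU
t=2  I1 RO | I2→IntU
t=9  I1 EX
t=10  I1 WR R5
t=11  I2 RO
t=12  I2 EX
t=13  I2 WR R6
t=14  I3→MulU
t=15  I3 RO
t=18  I3 EX
t=19  I3 WR R6
t=20  I4→MulU
t=21  I4 RO | I5→AddU
t=22  I5 RO | I6→IntU
t=23  I6 RO
t=24  I4 EX | I5 EX | I6 EX
t=25  I4 WR R4 | I5 WR R2 | I6 WR R6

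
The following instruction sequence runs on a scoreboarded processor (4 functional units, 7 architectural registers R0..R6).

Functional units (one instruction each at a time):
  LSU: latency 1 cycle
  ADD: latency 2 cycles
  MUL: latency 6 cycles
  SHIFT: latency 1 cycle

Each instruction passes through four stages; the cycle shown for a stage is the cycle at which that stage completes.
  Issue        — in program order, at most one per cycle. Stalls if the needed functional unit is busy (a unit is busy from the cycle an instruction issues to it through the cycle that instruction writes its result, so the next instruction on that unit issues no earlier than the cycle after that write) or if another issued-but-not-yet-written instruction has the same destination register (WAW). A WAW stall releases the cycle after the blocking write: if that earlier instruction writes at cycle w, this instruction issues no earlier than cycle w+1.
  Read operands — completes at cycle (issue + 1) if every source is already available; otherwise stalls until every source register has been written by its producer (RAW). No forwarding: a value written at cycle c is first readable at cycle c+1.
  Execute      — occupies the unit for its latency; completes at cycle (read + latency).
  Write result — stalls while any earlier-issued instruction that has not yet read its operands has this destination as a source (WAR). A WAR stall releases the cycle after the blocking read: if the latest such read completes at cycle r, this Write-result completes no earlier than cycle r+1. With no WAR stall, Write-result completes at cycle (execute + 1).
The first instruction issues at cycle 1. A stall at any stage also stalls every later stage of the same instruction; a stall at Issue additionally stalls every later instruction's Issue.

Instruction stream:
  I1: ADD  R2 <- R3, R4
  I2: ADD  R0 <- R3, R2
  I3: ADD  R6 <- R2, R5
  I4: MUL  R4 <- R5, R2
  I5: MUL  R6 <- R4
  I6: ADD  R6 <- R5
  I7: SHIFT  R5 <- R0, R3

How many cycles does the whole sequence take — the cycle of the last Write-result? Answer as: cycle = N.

I1: IS=1 RO=2 EX=4 WR=5
I2: IS=6 RO=7 EX=9 WR=10  [struct: ADD busy until I1 writes@5]
I3: IS=11 RO=12 EX=14 WR=15  [struct: ADD busy until I2 writes@10]
I4: IS=12 RO=13 EX=19 WR=20
I5: IS=21 RO=22 EX=28 WR=29  [struct: MUL busy until I4 writes@20]
I6: IS=30 RO=31 EX=33 WR=34  [WAW R6: wait I5 write@29]
I7: IS=31 RO=32 EX=33 WR=34

cycle = 34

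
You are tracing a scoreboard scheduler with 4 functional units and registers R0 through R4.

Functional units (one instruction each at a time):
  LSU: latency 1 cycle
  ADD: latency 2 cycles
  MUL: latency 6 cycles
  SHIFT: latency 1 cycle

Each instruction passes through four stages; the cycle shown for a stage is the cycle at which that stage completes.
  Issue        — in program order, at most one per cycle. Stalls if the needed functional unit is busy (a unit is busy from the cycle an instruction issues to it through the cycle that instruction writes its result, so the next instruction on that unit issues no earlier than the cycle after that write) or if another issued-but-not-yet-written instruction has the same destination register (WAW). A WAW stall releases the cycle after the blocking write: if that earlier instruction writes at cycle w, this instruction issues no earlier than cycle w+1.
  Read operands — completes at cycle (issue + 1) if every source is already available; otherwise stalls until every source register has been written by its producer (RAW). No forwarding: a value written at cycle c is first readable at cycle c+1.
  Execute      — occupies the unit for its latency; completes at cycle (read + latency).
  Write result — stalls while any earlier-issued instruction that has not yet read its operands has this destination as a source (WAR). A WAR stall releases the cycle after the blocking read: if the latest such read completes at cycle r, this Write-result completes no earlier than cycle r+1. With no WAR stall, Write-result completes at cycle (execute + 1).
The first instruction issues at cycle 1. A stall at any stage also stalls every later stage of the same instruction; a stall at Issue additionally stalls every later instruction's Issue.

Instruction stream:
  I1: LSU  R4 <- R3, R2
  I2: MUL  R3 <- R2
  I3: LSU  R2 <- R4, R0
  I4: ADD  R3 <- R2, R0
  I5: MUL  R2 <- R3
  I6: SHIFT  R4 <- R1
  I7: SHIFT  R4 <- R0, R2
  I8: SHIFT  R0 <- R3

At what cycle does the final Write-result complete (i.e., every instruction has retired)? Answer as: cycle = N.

cycle = 30

[I1] 1/2/3/4
[I2] 2/3/9/10
[I3] 5/6/7/8  (struct: LSU busy until I1 writes@4)
[I4] 11/12/14/15  (WAW R3: wait I2 write@10)
[I5] 12/16/22/23  (RAW R3: wait I4 write@15)
[I6] 13/14/15/16
[I7] 17/24/25/26  (struct: SHIFT busy until I6 writes@16; RAW R2: wait I5 write@23)
[I8] 27/28/29/30  (struct: SHIFT busy until I7 writes@26)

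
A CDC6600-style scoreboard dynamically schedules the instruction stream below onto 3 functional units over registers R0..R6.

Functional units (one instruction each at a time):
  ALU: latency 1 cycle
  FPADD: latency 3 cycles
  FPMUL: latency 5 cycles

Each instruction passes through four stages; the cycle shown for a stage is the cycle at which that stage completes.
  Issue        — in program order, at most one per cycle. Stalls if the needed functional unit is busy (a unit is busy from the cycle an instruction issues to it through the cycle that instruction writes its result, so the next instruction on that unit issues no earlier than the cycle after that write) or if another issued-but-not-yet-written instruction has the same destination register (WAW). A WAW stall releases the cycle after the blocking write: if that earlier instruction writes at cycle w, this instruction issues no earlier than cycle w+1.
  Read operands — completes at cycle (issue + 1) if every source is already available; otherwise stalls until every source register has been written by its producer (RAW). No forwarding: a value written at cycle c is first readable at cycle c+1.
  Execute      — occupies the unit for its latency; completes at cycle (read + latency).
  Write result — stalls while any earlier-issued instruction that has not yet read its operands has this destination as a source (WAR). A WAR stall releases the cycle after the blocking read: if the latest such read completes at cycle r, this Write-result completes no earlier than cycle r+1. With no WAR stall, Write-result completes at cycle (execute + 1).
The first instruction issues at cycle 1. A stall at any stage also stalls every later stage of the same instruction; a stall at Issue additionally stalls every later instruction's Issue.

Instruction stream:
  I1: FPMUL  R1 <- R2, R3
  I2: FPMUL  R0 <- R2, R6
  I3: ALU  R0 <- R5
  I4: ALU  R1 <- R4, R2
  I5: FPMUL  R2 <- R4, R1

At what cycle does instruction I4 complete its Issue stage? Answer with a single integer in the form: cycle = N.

cycle = 21

c1: I1 dispatched to FPMUL
c2: I1 operands ready
c7: I1 complete
c8: R1←I1
c9: I2 dispatched to FPMUL
c10: I2 operands ready
c15: I2 complete
c16: R0←I2
c17: I3 dispatched to ALU
c18: I3 operands ready
c19: I3 complete
c20: R0←I3
c21: I4 dispatched to ALU
c22: I4 operands ready; I5 dispatched to FPMUL
c23: I4 complete
c24: R1←I4
c25: I5 operands ready
c30: I5 complete
c31: R2←I5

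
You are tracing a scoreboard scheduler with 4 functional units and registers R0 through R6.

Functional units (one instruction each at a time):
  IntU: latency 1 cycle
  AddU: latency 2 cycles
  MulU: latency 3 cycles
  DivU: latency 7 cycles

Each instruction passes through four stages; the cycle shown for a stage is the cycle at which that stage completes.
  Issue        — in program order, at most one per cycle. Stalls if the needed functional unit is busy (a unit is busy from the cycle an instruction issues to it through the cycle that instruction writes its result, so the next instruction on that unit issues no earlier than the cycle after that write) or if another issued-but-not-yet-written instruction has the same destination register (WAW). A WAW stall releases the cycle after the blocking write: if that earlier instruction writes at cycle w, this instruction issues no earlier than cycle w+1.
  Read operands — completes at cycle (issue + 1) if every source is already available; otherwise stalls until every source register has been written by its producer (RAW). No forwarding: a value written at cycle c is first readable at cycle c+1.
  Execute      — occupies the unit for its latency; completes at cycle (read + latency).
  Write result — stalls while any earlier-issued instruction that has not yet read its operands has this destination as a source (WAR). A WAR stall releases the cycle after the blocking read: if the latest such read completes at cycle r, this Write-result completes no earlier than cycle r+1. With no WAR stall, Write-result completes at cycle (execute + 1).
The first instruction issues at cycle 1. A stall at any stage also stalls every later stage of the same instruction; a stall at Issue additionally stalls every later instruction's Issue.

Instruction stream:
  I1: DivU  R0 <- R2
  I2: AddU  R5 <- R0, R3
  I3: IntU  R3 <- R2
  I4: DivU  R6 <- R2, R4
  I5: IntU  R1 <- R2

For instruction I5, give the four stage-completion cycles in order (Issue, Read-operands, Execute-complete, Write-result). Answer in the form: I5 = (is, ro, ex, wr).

I5 = (13, 14, 15, 16)

[1] I1→DivU
[2] I1 RO; I2→AddU
[3] I3→IntU
[4] I3 RO
[5] I3 EX
[9] I1 EX
[10] I1 WR R0
[11] I2 RO; I4→DivU
[12] I3 WR R3; I4 RO
[13] I2 EX; I5→IntU
[14] I2 WR R5; I5 RO
[15] I5 EX
[16] I5 WR R1
[19] I4 EX
[20] I4 WR R6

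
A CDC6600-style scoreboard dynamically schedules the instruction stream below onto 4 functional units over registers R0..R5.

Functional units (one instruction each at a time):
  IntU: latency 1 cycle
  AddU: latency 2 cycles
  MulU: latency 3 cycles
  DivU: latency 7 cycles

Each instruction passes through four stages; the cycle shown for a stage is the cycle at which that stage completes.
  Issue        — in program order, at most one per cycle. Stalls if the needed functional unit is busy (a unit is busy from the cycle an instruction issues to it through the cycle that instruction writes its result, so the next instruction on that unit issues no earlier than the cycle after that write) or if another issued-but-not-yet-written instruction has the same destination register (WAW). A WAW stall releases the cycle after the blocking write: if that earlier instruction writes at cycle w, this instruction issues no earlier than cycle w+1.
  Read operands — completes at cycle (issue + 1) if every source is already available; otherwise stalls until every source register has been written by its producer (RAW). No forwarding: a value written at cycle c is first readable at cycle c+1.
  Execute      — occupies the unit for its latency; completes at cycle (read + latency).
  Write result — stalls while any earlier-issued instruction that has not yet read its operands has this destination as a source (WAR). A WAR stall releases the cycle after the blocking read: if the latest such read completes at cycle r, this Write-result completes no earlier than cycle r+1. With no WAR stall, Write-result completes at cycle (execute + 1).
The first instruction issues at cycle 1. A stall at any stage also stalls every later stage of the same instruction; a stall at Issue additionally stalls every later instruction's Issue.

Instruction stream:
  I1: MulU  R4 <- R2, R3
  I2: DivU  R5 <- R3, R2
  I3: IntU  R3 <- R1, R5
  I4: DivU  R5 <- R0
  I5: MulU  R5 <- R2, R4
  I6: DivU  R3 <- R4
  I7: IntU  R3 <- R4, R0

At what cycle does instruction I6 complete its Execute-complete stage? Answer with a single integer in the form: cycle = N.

cycle = 31

I1 -> (1, 2, 5, 6)
I2 -> (2, 3, 10, 11)
I3 -> (3, 12, 13, 14)  // RAW R5: wait I2 write@11
I4 -> (12, 13, 20, 21)  // struct: DivU busy until I2 writes@11
I5 -> (22, 23, 26, 27)  // WAW R5: wait I4 write@21
I6 -> (23, 24, 31, 32)
I7 -> (33, 34, 35, 36)  // WAW R3: wait I6 write@32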